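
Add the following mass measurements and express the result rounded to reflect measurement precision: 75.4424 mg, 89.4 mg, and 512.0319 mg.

75.4424 mg + 89.4 mg + 512.0319 mg = 676.8743 mg.
Addition/subtraction keeps the fewest decimal places: 75.4424 → 4 decimal places, 89.4 → 1 decimal place, 512.0319 → 4 decimal places; limit is 1.
Rounded to 1 decimal place: 676.9 mg.

676.9 mg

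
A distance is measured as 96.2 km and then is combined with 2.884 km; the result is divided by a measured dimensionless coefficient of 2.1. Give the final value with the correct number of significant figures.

96.2 km + 2.884 km = 99.084 km; the sum is limited to 1 decimal place (3 s.f.).
Carrying full precision, 99.084 ÷ 2.1 = 47.1828571429… km; 2.1 has 2 s.f., so the result keeps min(3, 2) = 2 s.f.
Rounded to 2 significant figures: 47 km.

47 km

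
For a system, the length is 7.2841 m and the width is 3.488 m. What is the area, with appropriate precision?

25.41 m²

area = 7.2841 m × 3.488 m = 25.4069408 m².
7.2841 has 5 significant figures; 3.488 has 4.
Division/multiplication keeps the fewest: 4 significant figures.
Rounded: 25.41 m².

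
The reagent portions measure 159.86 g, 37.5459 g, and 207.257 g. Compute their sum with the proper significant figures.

404.66 g

159.86 g + 37.5459 g + 207.257 g = 404.6629 g.
Addition/subtraction keeps the fewest decimal places: 159.86 → 2 decimal places, 37.5459 → 4 decimal places, 207.257 → 3 decimal places; limit is 2.
Rounded to 2 decimal places: 404.66 g.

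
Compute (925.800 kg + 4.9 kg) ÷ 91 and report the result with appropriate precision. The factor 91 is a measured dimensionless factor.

1.0 × 10¹ kg

925.800 kg + 4.9 kg = 930.700 kg; the sum is limited to 1 decimal place (4 s.f.).
Carrying full precision, 930.700 ÷ 91 = 10.2274725275… kg; 91 has 2 s.f., so the result keeps min(4, 2) = 2 s.f.
Rounded to 2 significant figures: 1.0 × 10¹ kg.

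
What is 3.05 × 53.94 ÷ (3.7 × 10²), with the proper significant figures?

4.4 × 10⁻¹

3.05 × 53.94 ÷ (3.7 × 10²) = 0.444640540541…
Multiplication/division keeps the fewest significant figures: 3.05 → 3 s.f., 53.94 → 4 s.f., 3.7 × 10² → 2 s.f.; limit is 2.
Rounded to 2 significant figures: 4.4 × 10⁻¹.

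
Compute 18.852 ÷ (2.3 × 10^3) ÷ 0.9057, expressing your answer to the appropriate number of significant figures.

18.852 ÷ (2.3 × 10^3) ÷ 0.9057 = 0.00904993015251…
Multiplication/division keeps the fewest significant figures: 18.852 → 5 s.f., 2.3 × 10^3 → 2 s.f., 0.9057 → 4 s.f.; limit is 2.
Rounded to 2 significant figures: 0.0090.

0.0090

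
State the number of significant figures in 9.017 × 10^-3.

4

9.017 × 10^-3: in scientific notation every digit of the coefficient is significant.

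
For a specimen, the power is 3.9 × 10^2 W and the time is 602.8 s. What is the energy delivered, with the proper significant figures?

2.4 × 10^5 J

energy delivered = 3.9 × 10^2 W × 602.8 s = 235092 J.
3.9 × 10^2 has 2 significant figures; 602.8 has 4.
Division/multiplication keeps the fewest: 2 significant figures.
Rounded: 2.4 × 10^5 J.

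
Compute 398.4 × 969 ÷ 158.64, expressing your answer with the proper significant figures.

2.43 × 10^3

398.4 × 969 ÷ 158.64 = 2433.49470499…
Multiplication/division keeps the fewest significant figures: 398.4 → 4 s.f., 969 → 3 s.f., 158.64 → 5 s.f.; limit is 3.
Rounded to 3 significant figures: 2.43 × 10^3.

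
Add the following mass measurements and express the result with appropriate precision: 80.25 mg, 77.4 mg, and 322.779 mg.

480.4 mg

80.25 mg + 77.4 mg + 322.779 mg = 480.429 mg.
Addition/subtraction keeps the fewest decimal places: 80.25 → 2 decimal places, 77.4 → 1 decimal place, 322.779 → 3 decimal places; limit is 1.
Rounded to 1 decimal place: 480.4 mg.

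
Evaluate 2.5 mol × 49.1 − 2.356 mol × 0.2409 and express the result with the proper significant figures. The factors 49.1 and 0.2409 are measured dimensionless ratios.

2.5 × 49.1 = 122.75 → 1.2 × 10² mol (2 s.f., last digit at the 10^1 place).
2.356 × 0.2409 = 0.5675604 → 5.676 × 10⁻¹ mol (4 s.f., last digit at the 10^-4 place).
Difference: 122.1824396 mol; keep the coarser place, 10^1.
Result: 1.2 × 10² mol.

1.2 × 10² mol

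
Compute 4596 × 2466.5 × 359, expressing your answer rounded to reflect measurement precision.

4.07 × 10^9

4596 × 2466.5 × 359 = 4.069636206 × 10^9
Multiplication/division keeps the fewest significant figures: 4596 → 4 s.f., 2466.5 → 5 s.f., 359 → 3 s.f.; limit is 3.
Rounded to 3 significant figures: 4.07 × 10^9.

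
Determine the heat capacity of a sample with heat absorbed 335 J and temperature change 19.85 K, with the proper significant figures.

16.9 J/K

heat capacity = 335 J ÷ 19.85 K = 16.8765743073… J/K.
335 has 3 significant figures; 19.85 has 4.
Division/multiplication keeps the fewest: 3 significant figures.
Rounded: 16.9 J/K.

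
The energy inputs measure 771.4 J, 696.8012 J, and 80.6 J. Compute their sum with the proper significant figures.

1548.8 J

771.4 J + 696.8012 J + 80.6 J = 1548.8012 J.
Addition/subtraction keeps the fewest decimal places: 771.4 → 1 decimal place, 696.8012 → 4 decimal places, 80.6 → 1 decimal place; limit is 1.
Rounded to 1 decimal place: 1548.8 J.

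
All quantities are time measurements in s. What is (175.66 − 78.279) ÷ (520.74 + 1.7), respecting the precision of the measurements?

0.1864

175.66 − 78.279 = 97.381, limited to 2 d.p. → 4 s.f.; 520.74 + 1.7 = 522.44, limited to 1 d.p. → 4 s.f.
Carrying full precision, 97.381 ÷ 522.44 = 0.186396524003…; keep min(4, 4) = 4 s.f.
Rounded to 4 significant figures: 0.1864.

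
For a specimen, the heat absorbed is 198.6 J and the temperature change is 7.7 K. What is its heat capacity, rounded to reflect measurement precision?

heat capacity = 198.6 J ÷ 7.7 K = 25.7922077922… J/K.
198.6 has 4 significant figures; 7.7 has 2.
Division/multiplication keeps the fewest: 2 significant figures.
Rounded: 26 J/K.

26 J/K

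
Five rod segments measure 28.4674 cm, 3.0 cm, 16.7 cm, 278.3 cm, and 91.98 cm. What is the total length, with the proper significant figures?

28.4674 cm + 3.0 cm + 16.7 cm + 278.3 cm + 91.98 cm = 418.4474 cm.
Addition/subtraction keeps the fewest decimal places: 28.4674 → 4 decimal places, 3.0 → 1 decimal place, 16.7 → 1 decimal place, 278.3 → 1 decimal place, 91.98 → 2 decimal places; limit is 1.
Rounded to 1 decimal place: 418.4 cm.

418.4 cm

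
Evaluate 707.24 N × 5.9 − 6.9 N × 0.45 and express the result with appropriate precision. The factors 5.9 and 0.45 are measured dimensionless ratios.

707.24 × 5.9 = 4172.716 → 4.2 × 10³ N (2 s.f., last digit at the 10^2 place).
6.9 × 0.45 = 3.105 → 3.1 N (2 s.f., last digit at the 10^-1 place).
Difference: 4169.611 N; keep the coarser place, 10^2.
Result: 4.2 × 10³ N.

4.2 × 10³ N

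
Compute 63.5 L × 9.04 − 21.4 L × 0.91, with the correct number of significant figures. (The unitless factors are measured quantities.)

555 L

63.5 × 9.04 = 574.04 → 574 L (3 s.f., last digit at the 10^0 place).
21.4 × 0.91 = 19.474 → 19 L (2 s.f., last digit at the 10^0 place).
Difference: 554.566 L; keep the coarser place, 10^0.
Result: 555 L.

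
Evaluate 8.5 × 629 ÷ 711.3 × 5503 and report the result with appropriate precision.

8.5 × 629 ÷ 711.3 × 5503 = 41363.4043301…
Multiplication/division keeps the fewest significant figures: 8.5 → 2 s.f., 629 → 3 s.f., 711.3 → 4 s.f., 5503 → 4 s.f.; limit is 2.
Rounded to 2 significant figures: 4.1 × 10⁴.

4.1 × 10⁴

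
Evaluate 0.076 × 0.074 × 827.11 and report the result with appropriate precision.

0.076 × 0.074 × 827.11 = 4.65166664
Multiplication/division keeps the fewest significant figures: 0.076 → 2 s.f., 0.074 → 2 s.f., 827.11 → 5 s.f.; limit is 2.
Rounded to 2 significant figures: 4.7.

4.7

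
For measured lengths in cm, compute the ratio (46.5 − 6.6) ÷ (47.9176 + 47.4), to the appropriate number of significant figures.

0.419

46.5 − 6.6 = 39.9, limited to 1 d.p. → 3 s.f.; 47.9176 + 47.4 = 95.3176, limited to 1 d.p. → 3 s.f.
Carrying full precision, 39.9 ÷ 95.3176 = 0.418600552259…; keep min(3, 3) = 3 s.f.
Rounded to 3 significant figures: 0.419.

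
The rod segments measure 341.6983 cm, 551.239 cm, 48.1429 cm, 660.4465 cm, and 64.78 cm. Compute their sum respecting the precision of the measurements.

1666.31 cm

341.6983 cm + 551.239 cm + 48.1429 cm + 660.4465 cm + 64.78 cm = 1666.3067 cm.
Addition/subtraction keeps the fewest decimal places: 341.6983 → 4 decimal places, 551.239 → 3 decimal places, 48.1429 → 4 decimal places, 660.4465 → 4 decimal places, 64.78 → 2 decimal places; limit is 2.
Rounded to 2 decimal places: 1666.31 cm.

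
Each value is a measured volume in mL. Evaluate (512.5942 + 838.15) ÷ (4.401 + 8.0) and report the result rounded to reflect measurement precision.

512.5942 + 838.15 = 1350.7442, limited to 2 d.p. → 6 s.f.; 4.401 + 8.0 = 12.401, limited to 1 d.p. → 3 s.f.
Carrying full precision, 1350.7442 ÷ 12.401 = 108.922199823…; keep min(6, 3) = 3 s.f.
Rounded to 3 significant figures: 109.

109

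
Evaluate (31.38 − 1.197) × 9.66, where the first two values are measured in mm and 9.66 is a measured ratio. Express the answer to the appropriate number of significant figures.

292 mm

31.38 mm − 1.197 mm = 30.183 mm; the difference is limited to 2 decimal places (4 s.f.).
Carrying full precision, 30.183 × 9.66 = 291.56778 mm; 9.66 has 3 s.f., so the result keeps min(4, 3) = 3 s.f.
Rounded to 3 significant figures: 292 mm.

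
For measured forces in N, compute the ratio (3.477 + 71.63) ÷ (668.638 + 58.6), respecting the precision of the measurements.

3.477 + 71.63 = 75.107, limited to 2 d.p. → 4 s.f.; 668.638 + 58.6 = 727.238, limited to 1 d.p. → 4 s.f.
Carrying full precision, 75.107 ÷ 727.238 = 0.103277056479…; keep min(4, 4) = 4 s.f.
Rounded to 4 significant figures: 0.1033.

0.1033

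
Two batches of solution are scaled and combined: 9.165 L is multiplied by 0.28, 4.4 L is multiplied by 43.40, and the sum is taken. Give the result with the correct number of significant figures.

1.9 × 10² L

9.165 × 0.28 = 2.5662 → 2.6 L (2 s.f., last digit at the 10^-1 place).
4.4 × 43.40 = 190.96 → 1.9 × 10² L (2 s.f., last digit at the 10^1 place).
Sum: 193.5262 L; keep the coarser place, 10^1.
Result: 1.9 × 10² L.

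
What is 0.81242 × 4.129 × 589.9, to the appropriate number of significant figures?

1979

0.81242 × 4.129 × 589.9 = 1978.80903798…
Multiplication/division keeps the fewest significant figures: 0.81242 → 5 s.f., 4.129 → 4 s.f., 589.9 → 4 s.f.; limit is 4.
Rounded to 4 significant figures: 1979.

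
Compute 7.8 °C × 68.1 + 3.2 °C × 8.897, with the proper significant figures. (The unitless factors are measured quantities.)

7.8 × 68.1 = 531.18 → 5.3 × 10² °C (2 s.f., last digit at the 10^1 place).
3.2 × 8.897 = 28.4704 → 28 °C (2 s.f., last digit at the 10^0 place).
Sum: 559.6504 °C; keep the coarser place, 10^1.
Result: 5.6 × 10² °C.

5.6 × 10² °C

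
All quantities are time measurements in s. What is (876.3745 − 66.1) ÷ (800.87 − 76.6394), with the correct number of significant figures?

876.3745 − 66.1 = 810.2745, limited to 1 d.p. → 4 s.f.; 800.87 − 76.6394 = 724.2306, limited to 2 d.p. → 5 s.f.
Carrying full precision, 810.2745 ÷ 724.2306 = 1.11880732463…; keep min(4, 5) = 4 s.f.
Rounded to 4 significant figures: 1.119.

1.119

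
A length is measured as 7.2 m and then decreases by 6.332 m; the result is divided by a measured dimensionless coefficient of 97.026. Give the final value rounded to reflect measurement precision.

0.009 m

7.2 m − 6.332 m = 0.868 m; the difference is limited to 1 decimal place (1 s.f.).
Carrying full precision, 0.868 ÷ 97.026 = 0.00894605569641… m; 97.026 has 5 s.f., so the result keeps min(1, 5) = 1 s.f.
Rounded to 1 significant figure: 0.009 m.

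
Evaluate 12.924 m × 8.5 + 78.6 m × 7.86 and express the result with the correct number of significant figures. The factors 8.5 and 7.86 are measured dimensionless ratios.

7.3 × 10² m

12.924 × 8.5 = 109.854 → 1.1 × 10² m (2 s.f., last digit at the 10^1 place).
78.6 × 7.86 = 617.796 → 618 m (3 s.f., last digit at the 10^0 place).
Sum: 727.65 m; keep the coarser place, 10^1.
Result: 7.3 × 10² m.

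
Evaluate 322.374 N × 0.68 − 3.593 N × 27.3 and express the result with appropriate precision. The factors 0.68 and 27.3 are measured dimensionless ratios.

1.2 × 10^2 N

322.374 × 0.68 = 219.21432 → 2.2 × 10^2 N (2 s.f., last digit at the 10^1 place).
3.593 × 27.3 = 98.0889 → 98.1 N (3 s.f., last digit at the 10^-1 place).
Difference: 121.12542 N; keep the coarser place, 10^1.
Result: 1.2 × 10^2 N.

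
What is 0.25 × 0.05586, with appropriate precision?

0.25 × 0.05586 = 0.013965
Multiplication/division keeps the fewest significant figures: 0.25 → 2 s.f., 0.05586 → 4 s.f.; limit is 2.
Rounded to 2 significant figures: 0.014.

0.014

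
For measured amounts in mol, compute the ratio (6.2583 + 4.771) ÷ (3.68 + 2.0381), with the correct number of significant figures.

6.2583 + 4.771 = 11.0293, limited to 3 d.p. → 5 s.f.; 3.68 + 2.0381 = 5.7181, limited to 2 d.p. → 3 s.f.
Carrying full precision, 11.0293 ÷ 5.7181 = 1.9288399993…; keep min(5, 3) = 3 s.f.
Rounded to 3 significant figures: 1.93.

1.93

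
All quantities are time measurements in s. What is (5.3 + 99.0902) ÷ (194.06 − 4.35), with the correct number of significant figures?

5.3 + 99.0902 = 104.3902, limited to 1 d.p. → 4 s.f.; 194.06 − 4.35 = 189.71, limited to 2 d.p. → 5 s.f.
Carrying full precision, 104.3902 ÷ 189.71 = 0.55026197881…; keep min(4, 5) = 4 s.f.
Rounded to 4 significant figures: 0.5503.

0.5503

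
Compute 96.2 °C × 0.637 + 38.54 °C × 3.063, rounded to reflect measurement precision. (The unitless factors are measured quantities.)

96.2 × 0.637 = 61.2794 → 61.3 °C (3 s.f., last digit at the 10^-1 place).
38.54 × 3.063 = 118.04802 → 118.0 °C (4 s.f., last digit at the 10^-1 place).
Sum: 179.32742 °C; keep the coarser place, 10^-1.
Result: 1.793 × 10² °C.

1.793 × 10² °C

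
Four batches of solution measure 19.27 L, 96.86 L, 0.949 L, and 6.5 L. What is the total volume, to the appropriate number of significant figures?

19.27 L + 96.86 L + 0.949 L + 6.5 L = 123.579 L.
Addition/subtraction keeps the fewest decimal places: 19.27 → 2 decimal places, 96.86 → 2 decimal places, 0.949 → 3 decimal places, 6.5 → 1 decimal place; limit is 1.
Rounded to 1 decimal place: 123.6 L.

123.6 L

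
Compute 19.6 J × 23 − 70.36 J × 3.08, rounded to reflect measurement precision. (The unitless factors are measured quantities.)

19.6 × 23 = 450.8 → 4.5 × 10^2 J (2 s.f., last digit at the 10^1 place).
70.36 × 3.08 = 216.7088 → 217 J (3 s.f., last digit at the 10^0 place).
Difference: 234.0912 J; keep the coarser place, 10^1.
Result: 2.3 × 10^2 J.

2.3 × 10^2 J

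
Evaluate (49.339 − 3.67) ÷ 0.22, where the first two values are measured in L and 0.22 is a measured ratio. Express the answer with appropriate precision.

2.1 × 10^2 L

49.339 L − 3.67 L = 45.669 L; the difference is limited to 2 decimal places (4 s.f.).
Carrying full precision, 45.669 ÷ 0.22 = 207.586363636… L; 0.22 has 2 s.f., so the result keeps min(4, 2) = 2 s.f.
Rounded to 2 significant figures: 2.1 × 10^2 L.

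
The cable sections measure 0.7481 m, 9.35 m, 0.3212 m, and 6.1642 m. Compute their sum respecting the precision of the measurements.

16.58 m

0.7481 m + 9.35 m + 0.3212 m + 6.1642 m = 16.5835 m.
Addition/subtraction keeps the fewest decimal places: 0.7481 → 4 decimal places, 9.35 → 2 decimal places, 0.3212 → 4 decimal places, 6.1642 → 4 decimal places; limit is 2.
Rounded to 2 decimal places: 16.58 m.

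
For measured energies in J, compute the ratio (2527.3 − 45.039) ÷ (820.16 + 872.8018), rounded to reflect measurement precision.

1.4662

2527.3 − 45.039 = 2482.261, limited to 1 d.p. → 5 s.f.; 820.16 + 872.8018 = 1692.9618, limited to 2 d.p. → 6 s.f.
Carrying full precision, 2482.261 ÷ 1692.9618 = 1.46622386873…; keep min(5, 6) = 5 s.f.
Rounded to 5 significant figures: 1.4662.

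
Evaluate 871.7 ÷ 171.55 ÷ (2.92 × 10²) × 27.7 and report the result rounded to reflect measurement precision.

0.482

871.7 ÷ 171.55 ÷ (2.92 × 10²) × 27.7 = 0.48202908214…
Multiplication/division keeps the fewest significant figures: 871.7 → 4 s.f., 171.55 → 5 s.f., 2.92 × 10² → 3 s.f., 27.7 → 3 s.f.; limit is 3.
Rounded to 3 significant figures: 0.482.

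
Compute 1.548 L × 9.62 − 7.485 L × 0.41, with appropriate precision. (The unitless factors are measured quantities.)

1.548 × 9.62 = 14.89176 → 14.9 L (3 s.f., last digit at the 10^-1 place).
7.485 × 0.41 = 3.06885 → 3.1 L (2 s.f., last digit at the 10^-1 place).
Difference: 11.82291 L; keep the coarser place, 10^-1.
Result: 11.8 L.

11.8 L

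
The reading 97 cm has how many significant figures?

2

97: every digit is nonzero and significant.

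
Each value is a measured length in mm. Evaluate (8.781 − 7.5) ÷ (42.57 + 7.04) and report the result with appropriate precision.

8.781 − 7.5 = 1.281, limited to 1 d.p. → 2 s.f.; 42.57 + 7.04 = 49.61, limited to 2 d.p. → 4 s.f.
Carrying full precision, 1.281 ÷ 49.61 = 0.0258214069744…; keep min(2, 4) = 2 s.f.
Rounded to 2 significant figures: 0.026.

0.026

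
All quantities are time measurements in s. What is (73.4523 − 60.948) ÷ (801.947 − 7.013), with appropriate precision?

73.4523 − 60.948 = 12.5043, limited to 3 d.p. → 5 s.f.; 801.947 − 7.013 = 794.934, limited to 3 d.p. → 6 s.f.
Carrying full precision, 12.5043 ÷ 794.934 = 0.0157299851308…; keep min(5, 6) = 5 s.f.
Rounded to 5 significant figures: 1.5730 × 10^-2.

1.5730 × 10^-2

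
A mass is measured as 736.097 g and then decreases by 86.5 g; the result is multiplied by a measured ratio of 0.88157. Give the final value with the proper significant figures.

736.097 g − 86.5 g = 649.597 g; the difference is limited to 1 decimal place (4 s.f.).
Carrying full precision, 649.597 × 0.88157 = 572.66522729 g; 0.88157 has 5 s.f., so the result keeps min(4, 5) = 4 s.f.
Rounded to 4 significant figures: 572.7 g.

572.7 g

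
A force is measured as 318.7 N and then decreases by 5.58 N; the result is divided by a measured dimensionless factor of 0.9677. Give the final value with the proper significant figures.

318.7 N − 5.58 N = 313.12 N; the difference is limited to 1 decimal place (4 s.f.).
Carrying full precision, 313.12 ÷ 0.9677 = 323.571354759… N; 0.9677 has 4 s.f., so the result keeps min(4, 4) = 4 s.f.
Rounded to 4 significant figures: 323.6 N.

323.6 N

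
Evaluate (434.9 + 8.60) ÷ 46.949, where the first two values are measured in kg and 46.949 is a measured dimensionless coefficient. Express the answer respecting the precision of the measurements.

9.446 kg

434.9 kg + 8.60 kg = 443.50 kg; the sum is limited to 1 decimal place (4 s.f.).
Carrying full precision, 443.50 ÷ 46.949 = 9.44642058404… kg; 46.949 has 5 s.f., so the result keeps min(4, 5) = 4 s.f.
Rounded to 4 significant figures: 9.446 kg.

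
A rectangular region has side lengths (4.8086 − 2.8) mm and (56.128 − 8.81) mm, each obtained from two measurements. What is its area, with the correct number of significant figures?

95 mm²

4.8086 − 2.8 = 2.0086, limited to 1 d.p. → 2 s.f.; 56.128 − 8.81 = 47.318, limited to 2 d.p. → 4 s.f.
Carrying full precision, 2.0086 × 47.318 = 95.0429348; keep min(2, 4) = 2 s.f.
Rounded to 2 significant figures: 95 mm².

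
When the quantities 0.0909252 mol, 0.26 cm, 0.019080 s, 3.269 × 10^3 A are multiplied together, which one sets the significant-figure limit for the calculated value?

0.0909252 mol → 6 s.f.; 0.26 cm → 2 s.f.; 0.019080 s → 5 s.f.; 3.269 × 10^3 A → 4 s.f.
The fewest is 2 significant figures, from 0.26 cm.

0.26 cm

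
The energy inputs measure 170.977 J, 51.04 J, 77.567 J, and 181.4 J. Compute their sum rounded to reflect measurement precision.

481.0 J

170.977 J + 51.04 J + 77.567 J + 181.4 J = 480.984 J.
Addition/subtraction keeps the fewest decimal places: 170.977 → 3 decimal places, 51.04 → 2 decimal places, 77.567 → 3 decimal places, 181.4 → 1 decimal place; limit is 1.
Rounded to 1 decimal place: 481.0 J.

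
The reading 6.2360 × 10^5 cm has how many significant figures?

6.2360 × 10^5: in scientific notation every digit of the coefficient is significant.

5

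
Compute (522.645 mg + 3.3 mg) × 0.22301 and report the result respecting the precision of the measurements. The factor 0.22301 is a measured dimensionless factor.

522.645 mg + 3.3 mg = 525.945 mg; the sum is limited to 1 decimal place (4 s.f.).
Carrying full precision, 525.945 × 0.22301 = 117.29099445 mg; 0.22301 has 5 s.f., so the result keeps min(4, 5) = 4 s.f.
Rounded to 4 significant figures: 1.173 × 10² mg.

1.173 × 10² mg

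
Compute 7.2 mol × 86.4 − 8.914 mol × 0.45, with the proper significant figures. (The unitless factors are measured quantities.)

6.2 × 10² mol

7.2 × 86.4 = 622.08 → 6.2 × 10² mol (2 s.f., last digit at the 10^1 place).
8.914 × 0.45 = 4.0113 → 4.0 mol (2 s.f., last digit at the 10^-1 place).
Difference: 618.0687 mol; keep the coarser place, 10^1.
Result: 6.2 × 10² mol.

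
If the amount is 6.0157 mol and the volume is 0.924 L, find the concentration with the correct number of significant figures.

6.51 mol/L

concentration = 6.0157 mol ÷ 0.924 L = 6.5104978355… mol/L.
6.0157 has 5 significant figures; 0.924 has 3.
Division/multiplication keeps the fewest: 3 significant figures.
Rounded: 6.51 mol/L.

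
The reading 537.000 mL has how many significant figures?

6

537.000: trailing zeros after a decimal point are significant.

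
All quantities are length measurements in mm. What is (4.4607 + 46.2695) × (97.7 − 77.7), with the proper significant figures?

1.01 × 10^3 mm²

4.4607 + 46.2695 = 50.7302, limited to 4 d.p. → 6 s.f.; 97.7 − 77.7 = 20.0, limited to 1 d.p. → 3 s.f.
Carrying full precision, 50.7302 × 20.0 = 1014.604; keep min(6, 3) = 3 s.f.
Rounded to 3 significant figures: 1.01 × 10^3 mm².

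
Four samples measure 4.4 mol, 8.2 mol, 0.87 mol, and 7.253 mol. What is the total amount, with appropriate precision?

20.7 mol

4.4 mol + 8.2 mol + 0.87 mol + 7.253 mol = 20.723 mol.
Addition/subtraction keeps the fewest decimal places: 4.4 → 1 decimal place, 8.2 → 1 decimal place, 0.87 → 2 decimal places, 7.253 → 3 decimal places; limit is 1.
Rounded to 1 decimal place: 20.7 mol.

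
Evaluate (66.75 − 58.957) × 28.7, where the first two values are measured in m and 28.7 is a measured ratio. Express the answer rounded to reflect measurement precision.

224 m

66.75 m − 58.957 m = 7.793 m; the difference is limited to 2 decimal places (3 s.f.).
Carrying full precision, 7.793 × 28.7 = 223.6591 m; 28.7 has 3 s.f., so the result keeps min(3, 3) = 3 s.f.
Rounded to 3 significant figures: 224 m.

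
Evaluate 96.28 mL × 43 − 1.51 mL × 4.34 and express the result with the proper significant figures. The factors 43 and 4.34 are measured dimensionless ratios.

4.1 × 10^3 mL

96.28 × 43 = 4140.04 → 4.1 × 10^3 mL (2 s.f., last digit at the 10^2 place).
1.51 × 4.34 = 6.5534 → 6.55 mL (3 s.f., last digit at the 10^-2 place).
Difference: 4133.4866 mL; keep the coarser place, 10^2.
Result: 4.1 × 10^3 mL.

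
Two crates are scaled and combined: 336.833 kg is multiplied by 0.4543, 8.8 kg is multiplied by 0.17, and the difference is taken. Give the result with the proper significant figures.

151.5 kg

336.833 × 0.4543 = 153.0232319 → 153.0 kg (4 s.f., last digit at the 10^-1 place).
8.8 × 0.17 = 1.496 → 1.5 kg (2 s.f., last digit at the 10^-1 place).
Difference: 151.5272319 kg; keep the coarser place, 10^-1.
Result: 151.5 kg.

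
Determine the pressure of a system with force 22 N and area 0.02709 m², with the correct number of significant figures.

pressure = 22 N ÷ 0.02709 m² = 812.107788852… Pa.
22 has 2 significant figures; 0.02709 has 4.
Division/multiplication keeps the fewest: 2 significant figures.
Rounded: 8.1 × 10^2 Pa.

8.1 × 10^2 Pa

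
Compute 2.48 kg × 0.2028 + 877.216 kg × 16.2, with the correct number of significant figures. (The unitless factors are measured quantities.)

1.42 × 10⁴ kg

2.48 × 0.2028 = 0.502944 → 0.503 kg (3 s.f., last digit at the 10^-3 place).
877.216 × 16.2 = 14210.8992 → 1.42 × 10⁴ kg (3 s.f., last digit at the 10^2 place).
Sum: 14211.402144 kg; keep the coarser place, 10^2.
Result: 1.42 × 10⁴ kg.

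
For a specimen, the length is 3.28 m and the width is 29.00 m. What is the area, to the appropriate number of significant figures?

95.1 m²

area = 3.28 m × 29.00 m = 95.12 m².
3.28 has 3 significant figures; 29.00 has 4.
Division/multiplication keeps the fewest: 3 significant figures.
Rounded: 95.1 m².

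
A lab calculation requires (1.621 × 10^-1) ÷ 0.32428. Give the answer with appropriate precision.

0.4999

(1.621 × 10^-1) ÷ 0.32428 = 0.499876649809…
Multiplication/division keeps the fewest significant figures: 1.621 × 10^-1 → 4 s.f., 0.32428 → 5 s.f.; limit is 4.
Rounded to 4 significant figures: 0.4999.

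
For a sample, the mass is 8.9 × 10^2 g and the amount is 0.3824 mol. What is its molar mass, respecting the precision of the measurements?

2.3 × 10^3 g/mol

molar mass = 8.9 × 10^2 g ÷ 0.3824 mol = 2327.40585774… g/mol.
8.9 × 10^2 has 2 significant figures; 0.3824 has 4.
Division/multiplication keeps the fewest: 2 significant figures.
Rounded: 2.3 × 10^3 g/mol.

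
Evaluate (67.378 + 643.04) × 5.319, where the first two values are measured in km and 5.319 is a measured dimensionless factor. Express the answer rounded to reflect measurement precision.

3779 km

67.378 km + 643.04 km = 710.418 km; the sum is limited to 2 decimal places (5 s.f.).
Carrying full precision, 710.418 × 5.319 = 3778.713342 km; 5.319 has 4 s.f., so the result keeps min(5, 4) = 4 s.f.
Rounded to 4 significant figures: 3779 km.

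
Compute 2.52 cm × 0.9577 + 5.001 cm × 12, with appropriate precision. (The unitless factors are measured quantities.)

62 cm

2.52 × 0.9577 = 2.413404 → 2.41 cm (3 s.f., last digit at the 10^-2 place).
5.001 × 12 = 60.012 → 6.0 × 10¹ cm (2 s.f., last digit at the 10^0 place).
Sum: 62.425404 cm; keep the coarser place, 10^0.
Result: 62 cm.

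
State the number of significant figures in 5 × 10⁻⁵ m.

1

5 × 10⁻⁵: in scientific notation every digit of the coefficient is significant.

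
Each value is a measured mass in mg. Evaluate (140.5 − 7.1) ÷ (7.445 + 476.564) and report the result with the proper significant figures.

140.5 − 7.1 = 133.4, limited to 1 d.p. → 4 s.f.; 7.445 + 476.564 = 484.009, limited to 3 d.p. → 6 s.f.
Carrying full precision, 133.4 ÷ 484.009 = 0.275614709644…; keep min(4, 6) = 4 s.f.
Rounded to 4 significant figures: 0.2756.

0.2756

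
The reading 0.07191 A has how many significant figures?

0.07191: leading zeros are not significant.

4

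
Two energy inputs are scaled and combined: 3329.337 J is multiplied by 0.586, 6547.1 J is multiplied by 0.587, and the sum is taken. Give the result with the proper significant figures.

3329.337 × 0.586 = 1950.991482 → 1.95 × 10³ J (3 s.f., last digit at the 10^1 place).
6547.1 × 0.587 = 3843.1477 → 3.84 × 10³ J (3 s.f., last digit at the 10^1 place).
Sum: 5794.139182 J; keep the coarser place, 10^1.
Result: 5.79 × 10³ J.

5.79 × 10³ J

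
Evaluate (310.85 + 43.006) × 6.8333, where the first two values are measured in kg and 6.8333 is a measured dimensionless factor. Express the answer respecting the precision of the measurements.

2418.0 kg

310.85 kg + 43.006 kg = 353.856 kg; the sum is limited to 2 decimal places (5 s.f.).
Carrying full precision, 353.856 × 6.8333 = 2418.0042048 kg; 6.8333 has 5 s.f., so the result keeps min(5, 5) = 5 s.f.
Rounded to 5 significant figures: 2418.0 kg.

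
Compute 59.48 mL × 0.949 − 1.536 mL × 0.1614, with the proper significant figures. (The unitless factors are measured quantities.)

59.48 × 0.949 = 56.44652 → 56.4 mL (3 s.f., last digit at the 10^-1 place).
1.536 × 0.1614 = 0.2479104 → 0.2479 mL (4 s.f., last digit at the 10^-4 place).
Difference: 56.1986096 mL; keep the coarser place, 10^-1.
Result: 56.2 mL.

56.2 mL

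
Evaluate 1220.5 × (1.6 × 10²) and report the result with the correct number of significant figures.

1220.5 × (1.6 × 10²) = 195280
Multiplication/division keeps the fewest significant figures: 1220.5 → 5 s.f., 1.6 × 10² → 2 s.f.; limit is 2.
Rounded to 2 significant figures: 2.0 × 10⁵.

2.0 × 10⁵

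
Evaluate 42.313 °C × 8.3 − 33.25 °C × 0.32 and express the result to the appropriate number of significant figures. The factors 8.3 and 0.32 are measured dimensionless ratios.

3.4 × 10² °C

42.313 × 8.3 = 351.1979 → 3.5 × 10² °C (2 s.f., last digit at the 10^1 place).
33.25 × 0.32 = 10.64 → 11 °C (2 s.f., last digit at the 10^0 place).
Difference: 340.5579 °C; keep the coarser place, 10^1.
Result: 3.4 × 10² °C.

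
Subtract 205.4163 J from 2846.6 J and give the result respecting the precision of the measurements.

2846.6 J − 205.4163 J = 2641.1837 J.
Addition/subtraction keeps the fewest decimal places: 2846.6 → 1 decimal place, 205.4163 → 4 decimal places; limit is 1.
Rounded to 1 decimal place: 2641.2 J.

2641.2 J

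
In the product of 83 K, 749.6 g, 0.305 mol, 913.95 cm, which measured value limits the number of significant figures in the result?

83 K → 2 s.f.; 749.6 g → 4 s.f.; 0.305 mol → 3 s.f.; 913.95 cm → 5 s.f.
The fewest is 2 significant figures, from 83 K.

83 K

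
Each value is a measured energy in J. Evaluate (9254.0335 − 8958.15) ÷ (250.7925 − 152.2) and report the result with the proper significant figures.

3.00

9254.0335 − 8958.15 = 295.8835, limited to 2 d.p. → 5 s.f.; 250.7925 − 152.2 = 98.5925, limited to 1 d.p. → 3 s.f.
Carrying full precision, 295.8835 ÷ 98.5925 = 3.00107513249…; keep min(5, 3) = 3 s.f.
Rounded to 3 significant figures: 3.00.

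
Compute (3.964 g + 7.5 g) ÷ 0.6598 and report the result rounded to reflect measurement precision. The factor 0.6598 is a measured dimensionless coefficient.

3.964 g + 7.5 g = 11.464 g; the sum is limited to 1 decimal place (3 s.f.).
Carrying full precision, 11.464 ÷ 0.6598 = 17.3749621097… g; 0.6598 has 4 s.f., so the result keeps min(3, 4) = 3 s.f.
Rounded to 3 significant figures: 17.4 g.

17.4 g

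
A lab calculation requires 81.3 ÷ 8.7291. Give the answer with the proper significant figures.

9.31

81.3 ÷ 8.7291 = 9.31367494931…
Multiplication/division keeps the fewest significant figures: 81.3 → 3 s.f., 8.7291 → 5 s.f.; limit is 3.
Rounded to 3 significant figures: 9.31.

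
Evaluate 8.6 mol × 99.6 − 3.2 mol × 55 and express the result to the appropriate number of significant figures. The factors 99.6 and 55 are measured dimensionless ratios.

8.6 × 99.6 = 856.56 → 8.6 × 10^2 mol (2 s.f., last digit at the 10^1 place).
3.2 × 55 = 176 → 1.8 × 10^2 mol (2 s.f., last digit at the 10^1 place).
Difference: 680.56 mol; keep the coarser place, 10^1.
Result: 6.8 × 10^2 mol.

6.8 × 10^2 mol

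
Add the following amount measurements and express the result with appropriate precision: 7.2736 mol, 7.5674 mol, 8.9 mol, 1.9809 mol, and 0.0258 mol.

7.2736 mol + 7.5674 mol + 8.9 mol + 1.9809 mol + 0.0258 mol = 25.7477 mol.
Addition/subtraction keeps the fewest decimal places: 7.2736 → 4 decimal places, 7.5674 → 4 decimal places, 8.9 → 1 decimal place, 1.9809 → 4 decimal places, 0.0258 → 4 decimal places; limit is 1.
Rounded to 1 decimal place: 25.7 mol.

25.7 mol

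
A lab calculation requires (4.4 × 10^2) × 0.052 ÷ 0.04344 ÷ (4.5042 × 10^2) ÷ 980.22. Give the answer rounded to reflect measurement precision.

0.0012

(4.4 × 10^2) × 0.052 ÷ 0.04344 ÷ (4.5042 × 10^2) ÷ 980.22 = 0.00119295751642…
Multiplication/division keeps the fewest significant figures: 4.4 × 10^2 → 2 s.f., 0.052 → 2 s.f., 0.04344 → 4 s.f., 4.5042 × 10^2 → 5 s.f., 980.22 → 5 s.f.; limit is 2.
Rounded to 2 significant figures: 0.0012.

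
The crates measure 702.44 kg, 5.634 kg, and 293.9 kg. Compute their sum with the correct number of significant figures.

702.44 kg + 5.634 kg + 293.9 kg = 1001.974 kg.
Addition/subtraction keeps the fewest decimal places: 702.44 → 2 decimal places, 5.634 → 3 decimal places, 293.9 → 1 decimal place; limit is 1.
Rounded to 1 decimal place: 1.0020 × 10^3 kg.

1.0020 × 10^3 kg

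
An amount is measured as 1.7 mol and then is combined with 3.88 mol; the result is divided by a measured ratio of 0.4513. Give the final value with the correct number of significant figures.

12 mol

1.7 mol + 3.88 mol = 5.58 mol; the sum is limited to 1 decimal place (2 s.f.).
Carrying full precision, 5.58 ÷ 0.4513 = 12.3642809661… mol; 0.4513 has 4 s.f., so the result keeps min(2, 4) = 2 s.f.
Rounded to 2 significant figures: 12 mol.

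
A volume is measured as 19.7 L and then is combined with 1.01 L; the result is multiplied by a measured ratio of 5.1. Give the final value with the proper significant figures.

1.1 × 10² L

19.7 L + 1.01 L = 20.71 L; the sum is limited to 1 decimal place (3 s.f.).
Carrying full precision, 20.71 × 5.1 = 105.621 L; 5.1 has 2 s.f., so the result keeps min(3, 2) = 2 s.f.
Rounded to 2 significant figures: 1.1 × 10² L.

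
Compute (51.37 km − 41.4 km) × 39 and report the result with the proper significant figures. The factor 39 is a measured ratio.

51.37 km − 41.4 km = 9.97 km; the difference is limited to 1 decimal place (3 s.f.).
Carrying full precision, 9.97 × 39 = 388.83 km; 39 has 2 s.f., so the result keeps min(3, 2) = 2 s.f.
Rounded to 2 significant figures: 3.9 × 10^2 km.

3.9 × 10^2 km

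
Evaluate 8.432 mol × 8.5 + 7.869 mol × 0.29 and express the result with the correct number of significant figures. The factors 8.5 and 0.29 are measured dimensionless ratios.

8.432 × 8.5 = 71.672 → 72 mol (2 s.f., last digit at the 10^0 place).
7.869 × 0.29 = 2.28201 → 2.3 mol (2 s.f., last digit at the 10^-1 place).
Sum: 73.95401 mol; keep the coarser place, 10^0.
Result: 74 mol.

74 mol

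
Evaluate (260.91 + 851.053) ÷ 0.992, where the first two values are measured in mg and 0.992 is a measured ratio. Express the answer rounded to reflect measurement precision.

260.91 mg + 851.053 mg = 1111.963 mg; the sum is limited to 2 decimal places (6 s.f.).
Carrying full precision, 1111.963 ÷ 0.992 = 1120.93044355… mg; 0.992 has 3 s.f., so the result keeps min(6, 3) = 3 s.f.
Rounded to 3 significant figures: 1.12 × 10^3 mg.

1.12 × 10^3 mg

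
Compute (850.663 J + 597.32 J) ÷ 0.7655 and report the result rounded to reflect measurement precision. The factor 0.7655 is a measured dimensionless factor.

1892 J

850.663 J + 597.32 J = 1447.983 J; the sum is limited to 2 decimal places (6 s.f.).
Carrying full precision, 1447.983 ÷ 0.7655 = 1891.55192685… J; 0.7655 has 4 s.f., so the result keeps min(6, 4) = 4 s.f.
Rounded to 4 significant figures: 1892 J.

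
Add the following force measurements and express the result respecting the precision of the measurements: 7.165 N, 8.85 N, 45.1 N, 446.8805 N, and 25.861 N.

7.165 N + 8.85 N + 45.1 N + 446.8805 N + 25.861 N = 533.8565 N.
Addition/subtraction keeps the fewest decimal places: 7.165 → 3 decimal places, 8.85 → 2 decimal places, 45.1 → 1 decimal place, 446.8805 → 4 decimal places, 25.861 → 3 decimal places; limit is 1.
Rounded to 1 decimal place: 533.9 N.

533.9 N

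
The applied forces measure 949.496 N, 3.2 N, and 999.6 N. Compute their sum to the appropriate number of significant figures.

949.496 N + 3.2 N + 999.6 N = 1952.296 N.
Addition/subtraction keeps the fewest decimal places: 949.496 → 3 decimal places, 3.2 → 1 decimal place, 999.6 → 1 decimal place; limit is 1.
Rounded to 1 decimal place: 1952.3 N.

1952.3 N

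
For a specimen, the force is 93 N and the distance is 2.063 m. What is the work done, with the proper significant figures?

1.9 × 10^2 J

work done = 93 N × 2.063 m = 191.859 J.
93 has 2 significant figures; 2.063 has 4.
Division/multiplication keeps the fewest: 2 significant figures.
Rounded: 1.9 × 10^2 J.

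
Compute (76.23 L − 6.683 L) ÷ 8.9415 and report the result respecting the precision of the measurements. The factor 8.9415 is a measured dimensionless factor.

76.23 L − 6.683 L = 69.547 L; the difference is limited to 2 decimal places (4 s.f.).
Carrying full precision, 69.547 ÷ 8.9415 = 7.77800145389… L; 8.9415 has 5 s.f., so the result keeps min(4, 5) = 4 s.f.
Rounded to 4 significant figures: 7.778 L.

7.778 L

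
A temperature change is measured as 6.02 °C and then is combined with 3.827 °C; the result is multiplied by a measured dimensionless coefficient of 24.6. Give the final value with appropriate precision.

6.02 °C + 3.827 °C = 9.847 °C; the sum is limited to 2 decimal places (3 s.f.).
Carrying full precision, 9.847 × 24.6 = 242.2362 °C; 24.6 has 3 s.f., so the result keeps min(3, 3) = 3 s.f.
Rounded to 3 significant figures: 242 °C.

242 °C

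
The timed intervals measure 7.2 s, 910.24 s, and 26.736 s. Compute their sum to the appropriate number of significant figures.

7.2 s + 910.24 s + 26.736 s = 944.176 s.
Addition/subtraction keeps the fewest decimal places: 7.2 → 1 decimal place, 910.24 → 2 decimal places, 26.736 → 3 decimal places; limit is 1.
Rounded to 1 decimal place: 944.2 s.

944.2 s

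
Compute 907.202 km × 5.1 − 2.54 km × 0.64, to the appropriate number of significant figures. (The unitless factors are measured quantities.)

907.202 × 5.1 = 4626.7302 → 4.6 × 10^3 km (2 s.f., last digit at the 10^2 place).
2.54 × 0.64 = 1.6256 → 1.6 km (2 s.f., last digit at the 10^-1 place).
Difference: 4625.1046 km; keep the coarser place, 10^2.
Result: 4.6 × 10^3 km.

4.6 × 10^3 km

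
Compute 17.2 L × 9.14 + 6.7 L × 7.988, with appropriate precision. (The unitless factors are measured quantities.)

211 L

17.2 × 9.14 = 157.208 → 157 L (3 s.f., last digit at the 10^0 place).
6.7 × 7.988 = 53.5196 → 54 L (2 s.f., last digit at the 10^0 place).
Sum: 210.7276 L; keep the coarser place, 10^0.
Result: 211 L.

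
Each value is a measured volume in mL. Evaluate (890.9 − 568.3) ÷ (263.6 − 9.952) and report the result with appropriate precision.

1.272

890.9 − 568.3 = 322.6, limited to 1 d.p. → 4 s.f.; 263.6 − 9.952 = 253.648, limited to 1 d.p. → 4 s.f.
Carrying full precision, 322.6 ÷ 253.648 = 1.27184129187…; keep min(4, 4) = 4 s.f.
Rounded to 4 significant figures: 1.272.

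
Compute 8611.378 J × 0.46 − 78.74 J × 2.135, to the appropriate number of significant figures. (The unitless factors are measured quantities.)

8611.378 × 0.46 = 3961.23388 → 4.0 × 10³ J (2 s.f., last digit at the 10^2 place).
78.74 × 2.135 = 168.1099 → 168.1 J (4 s.f., last digit at the 10^-1 place).
Difference: 3793.12398 J; keep the coarser place, 10^2.
Result: 3.8 × 10³ J.

3.8 × 10³ J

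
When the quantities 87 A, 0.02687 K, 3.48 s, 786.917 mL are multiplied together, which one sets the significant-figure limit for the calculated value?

87 A → 2 s.f.; 0.02687 K → 4 s.f.; 3.48 s → 3 s.f.; 786.917 mL → 6 s.f.
The fewest is 2 significant figures, from 87 A.

87 A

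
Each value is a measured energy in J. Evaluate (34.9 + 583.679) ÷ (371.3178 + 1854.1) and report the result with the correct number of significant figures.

34.9 + 583.679 = 618.579, limited to 1 d.p. → 4 s.f.; 371.3178 + 1854.1 = 2225.4178, limited to 1 d.p. → 5 s.f.
Carrying full precision, 618.579 ÷ 2225.4178 = 0.277960839533…; keep min(4, 5) = 4 s.f.
Rounded to 4 significant figures: 0.2780.

0.2780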